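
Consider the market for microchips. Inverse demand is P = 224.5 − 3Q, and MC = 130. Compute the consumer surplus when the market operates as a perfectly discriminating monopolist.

CS = 0

With perfect price discrimination, output is the efficient level Q = 31.5 (where demand meets MC), but every buyer pays their willingness to pay: CS = 0 and PS = total surplus.
CS = 0.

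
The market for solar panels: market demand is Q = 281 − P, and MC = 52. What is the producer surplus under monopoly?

Inverting demand: P = 281 − Q.
The monopolist equates marginal revenue to marginal cost: 281 − 2Q = 52, so Q = 114.5. From demand, P = 166.5.
PS = (166.5 − 52)·114.5 = 13110.25.

PS = 13110.25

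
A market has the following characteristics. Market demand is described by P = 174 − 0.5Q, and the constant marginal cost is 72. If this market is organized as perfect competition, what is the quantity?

Q = 204

Competitive firms price at marginal cost: P = 72, giving Q = 204.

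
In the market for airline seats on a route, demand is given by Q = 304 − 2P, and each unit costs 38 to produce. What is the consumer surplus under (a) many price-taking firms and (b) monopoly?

Competition: CS = 12996; Monopoly: CS = 3249

Inverting demand: P = 152 − 0.5Q.
Perfect competition: P = MC = 38, so 152 − 0.5Q = 38 and Q = 228.
CS = ½·(152 − 38)·228 = 12996.
Monopoly sets MR = MC: 152 − Q = 38 ⇒ Q = 114, P = 152 − 0.5·114 = 95.
CS = ½·(152 − 95)·114 = 3249.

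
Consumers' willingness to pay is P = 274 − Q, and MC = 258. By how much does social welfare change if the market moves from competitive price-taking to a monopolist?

Perfect competition: P = MC = 258, so 274 − Q = 258 and Q = 16.
CS = ½·(274 − 258)·16 = 128; PS = (258 − 258)·16 = 0; TS = 128.
The monopolist equates marginal revenue to marginal cost: 274 − 2Q = 258, so Q = 8. From demand, P = 266.
CS = ½·(274 − 266)·8 = 32; PS = (266 − 258)·8 = 64; TS = 96.
Change in social welfare: 96 − 128 = −32.

TS falls by 32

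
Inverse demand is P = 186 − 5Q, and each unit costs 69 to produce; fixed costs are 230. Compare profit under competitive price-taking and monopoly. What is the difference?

Profit rises by 684.45

Under competition P = MC = 69, so Q = (186 − 69)/5 = 23.4.
Profit = (69 − 69)·23.4 − 230 = −230.
Monopoly sets MR = MC: 186 − 10Q = 69 ⇒ Q = 11.7, P = 186 − 5·11.7 = 127.5.
Profit = (127.5 − 69)·11.7 − 230 = 454.45.
Change in profit: 454.45 − −230 = 684.45.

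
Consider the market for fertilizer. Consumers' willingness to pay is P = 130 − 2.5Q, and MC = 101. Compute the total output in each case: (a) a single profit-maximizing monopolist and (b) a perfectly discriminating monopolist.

Monopoly: Q = 5.8; Perfect PD: Q = 11.6

The monopolist equates marginal revenue to marginal cost: 130 − 5Q = 101, so Q = 5.8. From demand, P = 115.5.
With perfect price discrimination, output is the efficient level Q = 11.6 (where demand meets MC), but every buyer pays their willingness to pay: CS = 0 and PS = total surplus.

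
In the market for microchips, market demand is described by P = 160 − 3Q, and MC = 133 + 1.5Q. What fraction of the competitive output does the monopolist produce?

The monopolist equates marginal revenue to marginal cost: 160 − 6Q = 133 + 1.5Q, so Q = 3.6. From demand, P = 149.2.
Under competition P = MC: 160 − 3Q = 133 + 1.5Q ⇒ Q = 6, P = 142.
Ratio Q_m/Q_c = 3.6/6 = 0.6.

Q_m/Q_c = 0.6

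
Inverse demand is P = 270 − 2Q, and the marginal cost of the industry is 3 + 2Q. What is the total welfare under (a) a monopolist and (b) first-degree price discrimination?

A monopolist chooses Q where MR = MC. MR = 270 − 4Q; setting this equal to 3 + 2Q gives Q = 44.5 and P = 181.
CS = ½·(270 − 181)·44.5 = 1980.25; PS = (181·44.5 − 3·44.5 − ½·2·44.5²) = 5940.75; TS = 7921.
Under first-degree price discrimination the firm charges each unit its demand price and produces up to where P = MC, i.e. Q = 66.75. Consumer surplus is zero; producer surplus equals total surplus.
TS = 8911.125 (equal to competitive TS).

Monopoly: TS = 7921; Perfect PD: TS = 8911.125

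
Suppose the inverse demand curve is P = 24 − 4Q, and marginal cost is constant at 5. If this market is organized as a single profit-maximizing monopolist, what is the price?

P = 14.5

Monopoly sets MR = MC: 24 − 8Q = 5 ⇒ Q = 2.375, P = 24 − 4·2.375 = 14.5.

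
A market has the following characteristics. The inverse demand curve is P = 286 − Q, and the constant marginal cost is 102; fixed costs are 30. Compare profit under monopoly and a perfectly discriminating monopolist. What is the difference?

Monopoly sets MR = MC: 286 − 2Q = 102 ⇒ Q = 92, P = 286 − 92 = 194.
Profit = (194 − 102)·92 − 30 = 8434.
Under first-degree price discrimination the firm charges each unit its demand price and produces up to where P = MC, i.e. Q = 184. Consumer surplus is zero; producer surplus equals total surplus.
PS equals the full surplus area, 16928. Profit = 16928 − 30 = 16898.
Change in profit: 16898 − 8434 = 8464.

Profit rises by 8464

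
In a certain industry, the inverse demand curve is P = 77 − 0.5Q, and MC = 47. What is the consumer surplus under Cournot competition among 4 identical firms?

With 4 symmetric Cournot firms, each firm's FOC gives 77 − 2.5q = 47, so q = 12, Q = 4·12 = 48, and P = 53.
CS = ½·(77 − 53)·48 = 576.

CS = 576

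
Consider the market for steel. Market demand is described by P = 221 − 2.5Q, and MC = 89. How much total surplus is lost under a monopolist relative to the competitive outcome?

Perfect competition: P = MC = 89, so 221 − 2.5Q = 89 and Q = 52.8.
The monopolist equates marginal revenue to marginal cost: 221 − 5Q = 89, so Q = 26.4. From demand, P = 155.
DWL is the triangle between Q = 26.4 and Q = 52.8: ½·(52.8 − 26.4)·(155 − 89) = 871.2.

DWL = 871.2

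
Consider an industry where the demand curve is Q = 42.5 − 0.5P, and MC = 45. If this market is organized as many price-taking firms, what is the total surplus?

TS = 400

Inverting demand: P = 85 − 2Q.
Perfect competition: P = MC = 45, so 85 − 2Q = 45 and Q = 20.
CS = ½·(85 − 45)·20 = 400; PS = (45 − 45)·20 = 0; TS = 400.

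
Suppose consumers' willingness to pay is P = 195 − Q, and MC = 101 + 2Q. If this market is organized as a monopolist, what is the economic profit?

Profit = 1104.5

The monopolist equates marginal revenue to marginal cost: 195 − 2Q = 101 + 2Q, so Q = 23.5. From demand, P = 171.5.
Profit = 171.5·23.5 − (101·23.5 + ½·2·23.5²) = 1104.5.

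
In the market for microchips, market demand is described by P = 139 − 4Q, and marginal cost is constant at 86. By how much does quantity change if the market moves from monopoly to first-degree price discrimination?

A monopolist chooses Q where MR = MC. MR = 139 − 8Q; setting this equal to 86 gives Q = 6.625 and P = 112.5.
With perfect price discrimination, output is the efficient level Q = 13.25 (where demand meets MC), but every buyer pays their willingness to pay: CS = 0 and PS = total surplus.
Change in quantity: 13.25 − 6.625 = 6.625.

Quantity rises by 6.625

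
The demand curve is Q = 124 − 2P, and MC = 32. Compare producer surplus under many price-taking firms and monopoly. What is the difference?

Producer surplus rises by 450

Inverting demand: P = 62 − 0.5Q.
Competitive firms price at marginal cost: P = 32, giving Q = 60.
PS = (32 − 32)·60 = 0.
The monopolist equates marginal revenue to marginal cost: 62 − Q = 32, so Q = 30. From demand, P = 47.
PS = (47 − 32)·30 = 450.
Change in producer surplus: 450 − 0 = 450.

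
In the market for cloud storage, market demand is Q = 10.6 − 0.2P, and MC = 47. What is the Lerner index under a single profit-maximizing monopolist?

Inverting demand: P = 53 − 5Q.
Monopoly sets MR = MC: 53 − 10Q = 47 ⇒ Q = 0.6, P = 53 − 5·0.6 = 50.
Lerner index = (P − MC)/P = (50 − 47)/50 = 0.06.

Lerner index = 0.06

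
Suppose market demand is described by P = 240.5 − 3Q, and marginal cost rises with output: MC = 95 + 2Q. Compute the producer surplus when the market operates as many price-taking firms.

Under competition P = MC: 240.5 − 3Q = 95 + 2Q ⇒ Q = 29.1, P = 153.2.
PS = P·Q − VC(Q) = 153.2·29.1 − (95·29.1 + ½·2·29.1²) = 846.81.

PS = 846.81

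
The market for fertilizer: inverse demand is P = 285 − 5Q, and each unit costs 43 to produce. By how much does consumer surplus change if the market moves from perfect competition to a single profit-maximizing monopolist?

Perfect competition: P = MC = 43, so 285 − 5Q = 43 and Q = 48.4.
CS = ½·(285 − 43)·48.4 = 5856.4.
Monopoly sets MR = MC: 285 − 10Q = 43 ⇒ Q = 24.2, P = 285 − 5·24.2 = 164.
CS = ½·(285 − 164)·24.2 = 1464.1.
Change in consumer surplus: 1464.1 − 5856.4 = −4392.3.

Consumer surplus falls by 4392.3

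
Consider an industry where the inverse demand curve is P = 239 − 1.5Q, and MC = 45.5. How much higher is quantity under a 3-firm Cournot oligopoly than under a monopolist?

Quantity rises by 32.25

Monopoly sets MR = MC: 239 − 3Q = 45.5 ⇒ Q = 64.5, P = 239 − 1.5·64.5 = 142.25.
With 3 symmetric Cournot firms, each firm's FOC gives 239 − 6q = 45.5, so q = 32.25, Q = 3·32.25 = 96.75, and P = 93.875.
Change in quantity: 96.75 − 64.5 = 32.25.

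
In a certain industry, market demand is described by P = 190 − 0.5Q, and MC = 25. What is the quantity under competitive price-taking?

Q = 330

Under competition P = MC = 25, so Q = (190 − 25)/0.5 = 330.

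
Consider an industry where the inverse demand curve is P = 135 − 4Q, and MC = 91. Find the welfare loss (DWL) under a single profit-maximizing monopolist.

Perfect competition: P = MC = 91, so 135 − 4Q = 91 and Q = 11.
A monopolist chooses Q where MR = MC. MR = 135 − 8Q; setting this equal to 91 gives Q = 5.5 and P = 113.
DWL is the triangle between Q = 5.5 and Q = 11: ½·(11 − 5.5)·(113 − 91) = 60.5.

DWL = 60.5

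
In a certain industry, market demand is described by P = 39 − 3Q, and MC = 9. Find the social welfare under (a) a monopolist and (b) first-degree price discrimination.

Monopoly: TS = 112.5; Perfect PD: TS = 150

A monopolist chooses Q where MR = MC. MR = 39 − 6Q; setting this equal to 9 gives Q = 5 and P = 24.
CS = ½·(39 − 24)·5 = 37.5; PS = (24 − 9)·5 = 75; TS = 112.5.
With perfect price discrimination, output is the efficient level Q = 10 (where demand meets MC), but every buyer pays their willingness to pay: CS = 0 and PS = total surplus.
TS = 150 (equal to competitive TS).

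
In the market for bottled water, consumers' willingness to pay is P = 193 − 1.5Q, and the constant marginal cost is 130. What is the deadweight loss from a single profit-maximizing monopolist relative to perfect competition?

DWL = 330.75

Perfect competition: P = MC = 130, so 193 − 1.5Q = 130 and Q = 42.
A monopolist chooses Q where MR = MC. MR = 193 − 3Q; setting this equal to 130 gives Q = 21 and P = 161.5.
DWL is the triangle between Q = 21 and Q = 42: ½·(42 − 21)·(161.5 − 130) = 330.75.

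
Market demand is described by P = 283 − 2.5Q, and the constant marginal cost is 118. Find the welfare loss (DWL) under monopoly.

DWL = 1361.25

Perfect competition: P = MC = 118, so 283 − 2.5Q = 118 and Q = 66.
Monopoly sets MR = MC: 283 − 5Q = 118 ⇒ Q = 33, P = 283 − 2.5·33 = 200.5.
DWL is the triangle between Q = 33 and Q = 66: ½·(66 − 33)·(200.5 − 118) = 1361.25.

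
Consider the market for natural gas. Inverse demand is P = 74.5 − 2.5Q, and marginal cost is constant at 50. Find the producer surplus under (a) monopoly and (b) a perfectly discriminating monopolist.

Monopoly sets MR = MC: 74.5 − 5Q = 50 ⇒ Q = 4.9, P = 74.5 − 2.5·4.9 = 62.25.
PS = (62.25 − 50)·4.9 = 60.025.
Under first-degree price discrimination the firm charges each unit its demand price and produces up to where P = MC, i.e. Q = 9.8. Consumer surplus is zero; producer surplus equals total surplus.
PS = ½·(74.5 − 50)·9.8 = 120.05.

Monopoly: PS = 60.025; Perfect PD: PS = 120.05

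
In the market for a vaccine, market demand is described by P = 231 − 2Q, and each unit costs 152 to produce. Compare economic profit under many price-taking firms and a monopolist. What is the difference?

Economic profit rises by 780.125

Under competition P = MC = 152, so Q = (231 − 152)/2 = 39.5.
Profit = (152 − 152)·39.5 = 0.
A monopolist chooses Q where MR = MC. MR = 231 − 4Q; setting this equal to 152 gives Q = 19.75 and P = 191.5.
Profit = (191.5 − 152)·19.75 = 780.125.
Change in economic profit: 780.125 − 0 = 780.125.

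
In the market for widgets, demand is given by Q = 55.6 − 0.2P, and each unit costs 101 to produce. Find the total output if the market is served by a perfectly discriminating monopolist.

Inverting demand: P = 278 − 5Q.
With perfect price discrimination, output is the efficient level Q = 35.4 (where demand meets MC), but every buyer pays their willingness to pay: CS = 0 and PS = total surplus.

Q = 35.4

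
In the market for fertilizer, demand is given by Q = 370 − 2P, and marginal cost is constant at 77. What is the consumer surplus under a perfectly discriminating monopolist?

CS = 0

Inverting demand: P = 185 − 0.5Q.
Under first-degree price discrimination the firm charges each unit its demand price and produces up to where P = MC, i.e. Q = 216. Consumer surplus is zero; producer surplus equals total surplus.
CS = 0.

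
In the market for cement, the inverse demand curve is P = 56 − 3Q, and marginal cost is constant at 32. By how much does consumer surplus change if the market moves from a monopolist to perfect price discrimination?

Consumer surplus falls by 24

Monopoly sets MR = MC: 56 − 6Q = 32 ⇒ Q = 4, P = 56 − 3·4 = 44.
CS = ½·(56 − 44)·4 = 24.
Under first-degree price discrimination the firm charges each unit its demand price and produces up to where P = MC, i.e. Q = 8. Consumer surplus is zero; producer surplus equals total surplus.
CS = 0.
Change in consumer surplus: 0 − 24 = −24.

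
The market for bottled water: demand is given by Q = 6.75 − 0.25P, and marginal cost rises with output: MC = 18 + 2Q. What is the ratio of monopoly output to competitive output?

Q_m/Q_c = 0.6

Inverting demand: P = 27 − 4Q.
A monopolist chooses Q where MR = MC. MR = 27 − 8Q; setting this equal to 18 + 2Q gives Q = 0.9 and P = 23.4.
Under competition P = MC: 27 − 4Q = 18 + 2Q ⇒ Q = 1.5, P = 21.
Ratio Q_m/Q_c = 0.9/1.5 = 0.6.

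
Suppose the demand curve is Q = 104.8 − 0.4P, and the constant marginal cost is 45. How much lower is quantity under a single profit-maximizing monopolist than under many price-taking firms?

Inverting demand: P = 262 − 2.5Q.
Under competition P = MC = 45, so Q = (262 − 45)/2.5 = 86.8.
Monopoly sets MR = MC: 262 − 5Q = 45 ⇒ Q = 43.4, P = 262 − 2.5·43.4 = 153.5.
Change in quantity: 43.4 − 86.8 = −43.4.

Quantity falls by 43.4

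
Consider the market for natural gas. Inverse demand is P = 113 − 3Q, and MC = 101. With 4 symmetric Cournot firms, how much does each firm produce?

q_i = 0.8

With 4 symmetric Cournot firms, each firm's FOC gives 113 − 15q = 101, so q = 0.8, Q = 4·0.8 = 3.2, and P = 103.4.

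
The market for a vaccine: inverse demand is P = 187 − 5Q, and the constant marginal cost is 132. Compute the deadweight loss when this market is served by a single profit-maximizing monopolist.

Under competition P = MC = 132, so Q = (187 − 132)/5 = 11.
Monopoly sets MR = MC: 187 − 10Q = 132 ⇒ Q = 5.5, P = 187 − 5·5.5 = 159.5.
DWL is the triangle between Q = 5.5 and Q = 11: ½·(11 − 5.5)·(159.5 − 132) = 75.625.

DWL = 75.625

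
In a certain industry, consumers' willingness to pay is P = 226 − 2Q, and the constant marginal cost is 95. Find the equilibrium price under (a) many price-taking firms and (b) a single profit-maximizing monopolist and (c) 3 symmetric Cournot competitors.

Competition: P = 95; Monopoly: P = 160.5; Cournot: P = 127.75

Perfect competition: P = MC = 95, so 226 − 2Q = 95 and Q = 65.5.
A monopolist chooses Q where MR = MC. MR = 226 − 4Q; setting this equal to 95 gives Q = 32.75 and P = 160.5.
Cournot with 3 identical firms: the symmetric best-response condition is 226 − 8q = 95. Each firm produces q = 16.375, total output Q = 49.125, price P = 127.75.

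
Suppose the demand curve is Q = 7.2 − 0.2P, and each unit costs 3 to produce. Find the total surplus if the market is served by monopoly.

Inverting demand: P = 36 − 5Q.
The monopolist equates marginal revenue to marginal cost: 36 − 10Q = 3, so Q = 3.3. From demand, P = 19.5.
CS = ½·(36 − 19.5)·3.3 = 27.225; PS = (19.5 − 3)·3.3 = 54.45; TS = 81.675.

TS = 81.675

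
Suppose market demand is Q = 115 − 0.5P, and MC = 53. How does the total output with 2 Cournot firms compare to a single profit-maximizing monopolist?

Cournot: Q = 59; Monopoly: Q = 44.25

Inverting demand: P = 230 − 2Q.
Cournot with 2 identical firms: the symmetric best-response condition is 230 − 6q = 53. Each firm produces q = 29.5, total output Q = 59, price P = 112.
A monopolist chooses Q where MR = MC. MR = 230 − 4Q; setting this equal to 53 gives Q = 44.25 and P = 141.5.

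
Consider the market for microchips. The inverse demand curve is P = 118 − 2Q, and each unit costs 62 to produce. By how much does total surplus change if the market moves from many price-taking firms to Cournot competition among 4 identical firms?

Under competition P = MC = 62, so Q = (118 − 62)/2 = 28.
CS = ½·(118 − 62)·28 = 784; PS = (62 − 62)·28 = 0; TS = 784.
Cournot with 4 identical firms: the symmetric best-response condition is 118 − 10q = 62. Each firm produces q = 5.6, total output Q = 22.4, price P = 73.2.
CS = ½·(118 − 73.2)·22.4 = 501.76; PS = (73.2 − 62)·22.4 = 250.88; TS = 752.64.
Change in total surplus: 752.64 − 784 = −31.36.

Total surplus falls by 31.36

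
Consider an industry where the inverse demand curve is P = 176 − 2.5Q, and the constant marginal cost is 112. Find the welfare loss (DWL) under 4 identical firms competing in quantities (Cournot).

DWL = 32.768

Under competition P = MC = 112, so Q = (176 − 112)/2.5 = 25.6.
In a 4-firm Cournot equilibrium, symmetry and the first-order condition give q = (176 − 112)/(12.5) = 5.12. So Q = 20.48 and P = 124.8.
DWL is the triangle between Q = 20.48 and Q = 25.6: ½·(25.6 − 20.48)·(124.8 − 112) = 32.768.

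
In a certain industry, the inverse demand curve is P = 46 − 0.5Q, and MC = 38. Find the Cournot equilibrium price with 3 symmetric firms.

P = 40

Cournot with 3 identical firms: the symmetric best-response condition is 46 − 2q = 38. Each firm produces q = 4, total output Q = 12, price P = 40.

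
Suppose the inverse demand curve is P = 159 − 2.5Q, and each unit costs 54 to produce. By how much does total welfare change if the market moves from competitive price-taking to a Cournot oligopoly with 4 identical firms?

Under competition P = MC = 54, so Q = (159 − 54)/2.5 = 42.
CS = ½·(159 − 54)·42 = 2205; PS = (54 − 54)·42 = 0; TS = 2205.
In a 4-firm Cournot equilibrium, symmetry and the first-order condition give q = (159 − 54)/(12.5) = 8.4. So Q = 33.6 and P = 75.
CS = ½·(159 − 75)·33.6 = 1411.2; PS = (75 − 54)·33.6 = 705.6; TS = 2116.8.
Change in total welfare: 2116.8 − 2205 = −88.2.

TS falls by 88.2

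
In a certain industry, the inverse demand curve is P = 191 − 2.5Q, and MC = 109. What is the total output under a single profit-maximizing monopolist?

Q = 16.4

The monopolist equates marginal revenue to marginal cost: 191 − 5Q = 109, so Q = 16.4. From demand, P = 150.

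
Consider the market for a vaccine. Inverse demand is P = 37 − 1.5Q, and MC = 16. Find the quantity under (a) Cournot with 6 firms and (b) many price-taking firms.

Cournot: Q = 12; Competition: Q = 14

Cournot with 6 identical firms: the symmetric best-response condition is 37 − 10.5q = 16. Each firm produces q = 2, total output Q = 12, price P = 19.
Under competition P = MC = 16, so Q = (37 − 16)/1.5 = 14.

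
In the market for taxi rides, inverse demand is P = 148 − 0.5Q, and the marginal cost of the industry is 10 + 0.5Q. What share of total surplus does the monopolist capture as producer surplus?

PS/TS = 0.75

Monopoly sets MR = MC: 148 − Q = 10 + 0.5Q ⇒ Q = 92, P = 148 − 0.5·92 = 102.
CS = ½·(148 − 102)·92 = 2116.
PS = P·Q − VC(Q) = 102·92 − (10·92 + ½·0.5·92²) = 6348.
Share captured = PS/TS = 6348/8464 = 0.75.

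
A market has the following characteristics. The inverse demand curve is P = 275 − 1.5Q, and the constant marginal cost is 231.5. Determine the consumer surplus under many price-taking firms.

Perfect competition: P = MC = 231.5, so 275 − 1.5Q = 231.5 and Q = 29.
CS = ½·(275 − 231.5)·29 = 630.75.

CS = 630.75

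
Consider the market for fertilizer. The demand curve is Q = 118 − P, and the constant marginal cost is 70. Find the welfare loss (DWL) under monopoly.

Inverting demand: P = 118 − Q.
Competitive firms price at marginal cost: P = 70, giving Q = 48.
Monopoly sets MR = MC: 118 − 2Q = 70 ⇒ Q = 24, P = 118 − 24 = 94.
DWL is the triangle between Q = 24 and Q = 48: ½·(48 − 24)·(94 − 70) = 288.

DWL = 288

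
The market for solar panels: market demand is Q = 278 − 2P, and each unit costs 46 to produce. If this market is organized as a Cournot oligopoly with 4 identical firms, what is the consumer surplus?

CS = 5535.36

Inverting demand: P = 139 − 0.5Q.
With 4 symmetric Cournot firms, each firm's FOC gives 139 − 2.5q = 46, so q = 37.2, Q = 4·37.2 = 148.8, and P = 64.6.
CS = ½·(139 − 64.6)·148.8 = 5535.36.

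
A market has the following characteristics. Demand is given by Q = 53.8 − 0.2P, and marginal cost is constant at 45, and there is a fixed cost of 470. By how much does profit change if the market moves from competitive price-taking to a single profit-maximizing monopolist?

Profit rises by 2508.8

Inverting demand: P = 269 − 5Q.
Perfect competition: P = MC = 45, so 269 − 5Q = 45 and Q = 44.8.
Profit = (45 − 45)·44.8 − 470 = −470.
A monopolist chooses Q where MR = MC. MR = 269 − 10Q; setting this equal to 45 gives Q = 22.4 and P = 157.
Profit = (157 − 45)·22.4 − 470 = 2038.8.
Change in profit: 2038.8 − −470 = 2508.8.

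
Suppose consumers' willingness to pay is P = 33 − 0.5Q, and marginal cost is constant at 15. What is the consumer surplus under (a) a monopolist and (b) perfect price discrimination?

Monopoly: CS = 81; Perfect PD: CS = 0

The monopolist equates marginal revenue to marginal cost: 33 − Q = 15, so Q = 18. From demand, P = 24.
CS = ½·(33 − 24)·18 = 81.
With perfect price discrimination, output is the efficient level Q = 36 (where demand meets MC), but every buyer pays their willingness to pay: CS = 0 and PS = total surplus.
CS = 0.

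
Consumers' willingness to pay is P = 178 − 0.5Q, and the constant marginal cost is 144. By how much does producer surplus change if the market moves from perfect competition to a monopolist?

Competitive firms price at marginal cost: P = 144, giving Q = 68.
PS = (144 − 144)·68 = 0.
Monopoly sets MR = MC: 178 − Q = 144 ⇒ Q = 34, P = 178 − 0.5·34 = 161.
PS = (161 − 144)·34 = 578.
Change in producer surplus: 578 − 0 = 578.

Producer surplus rises by 578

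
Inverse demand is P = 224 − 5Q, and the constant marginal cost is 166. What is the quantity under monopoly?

Q = 5.8

A monopolist chooses Q where MR = MC. MR = 224 − 10Q; setting this equal to 166 gives Q = 5.8 and P = 195.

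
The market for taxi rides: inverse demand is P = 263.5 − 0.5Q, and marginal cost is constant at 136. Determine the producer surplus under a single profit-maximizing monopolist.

PS = 8128.125

Monopoly sets MR = MC: 263.5 − Q = 136 ⇒ Q = 127.5, P = 263.5 − 0.5·127.5 = 199.75.
PS = (199.75 − 136)·127.5 = 8128.125.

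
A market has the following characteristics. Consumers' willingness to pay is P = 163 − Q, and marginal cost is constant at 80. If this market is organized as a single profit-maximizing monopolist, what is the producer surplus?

PS = 1722.25

The monopolist equates marginal revenue to marginal cost: 163 − 2Q = 80, so Q = 41.5. From demand, P = 121.5.
PS = (121.5 − 80)·41.5 = 1722.25.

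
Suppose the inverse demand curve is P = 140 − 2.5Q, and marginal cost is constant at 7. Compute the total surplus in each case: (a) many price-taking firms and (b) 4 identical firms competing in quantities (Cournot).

Competition: TS = 3537.8; Cournot: TS = 3396.288

Under competition P = MC = 7, so Q = (140 − 7)/2.5 = 53.2.
CS = ½·(140 − 7)·53.2 = 3537.8; PS = (7 − 7)·53.2 = 0; TS = 3537.8.
With 4 symmetric Cournot firms, each firm's FOC gives 140 − 12.5q = 7, so q = 10.64, Q = 4·10.64 = 42.56, and P = 33.6.
CS = ½·(140 − 33.6)·42.56 = 2264.192; PS = (33.6 − 7)·42.56 = 1132.096; TS = 3396.288.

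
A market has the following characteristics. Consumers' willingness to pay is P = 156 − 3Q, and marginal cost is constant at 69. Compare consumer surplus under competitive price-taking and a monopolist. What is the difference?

Under competition P = MC = 69, so Q = (156 − 69)/3 = 29.
CS = ½·(156 − 69)·29 = 1261.5.
Monopoly sets MR = MC: 156 − 6Q = 69 ⇒ Q = 14.5, P = 156 − 3·14.5 = 112.5.
CS = ½·(156 − 112.5)·14.5 = 315.375.
Change in consumer surplus: 315.375 − 1261.5 = −946.125.

CS falls by 946.125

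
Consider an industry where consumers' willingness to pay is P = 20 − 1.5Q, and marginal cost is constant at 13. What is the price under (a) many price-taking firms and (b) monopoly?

Competition: P = 13; Monopoly: P = 16.5

Perfect competition: P = MC = 13, so 20 − 1.5Q = 13 and Q = 14/3.
A monopolist chooses Q where MR = MC. MR = 20 − 3Q; setting this equal to 13 gives Q = 7/3 and P = 16.5.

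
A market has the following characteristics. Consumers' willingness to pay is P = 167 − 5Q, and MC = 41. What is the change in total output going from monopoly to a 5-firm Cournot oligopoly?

Q rises by 8.4

Monopoly sets MR = MC: 167 − 10Q = 41 ⇒ Q = 12.6, P = 167 − 5·12.6 = 104.
Cournot with 5 identical firms: the symmetric best-response condition is 167 − 30q = 41. Each firm produces q = 4.2, total output Q = 21, price P = 62.
Change in total output: 21 − 12.6 = 8.4.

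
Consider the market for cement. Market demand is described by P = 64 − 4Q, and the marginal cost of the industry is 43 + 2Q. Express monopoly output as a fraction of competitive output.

Q_m/Q_c = 0.6

Monopoly sets MR = MC: 64 − 8Q = 43 + 2Q ⇒ Q = 2.1, P = 64 − 4·2.1 = 55.6.
Competitive equilibrium sets price equal to marginal cost: 64 − 4Q = 43 + 2Q, so Q = 3.5 and P = 50.
Ratio Q_m/Q_c = 2.1/3.5 = 0.6.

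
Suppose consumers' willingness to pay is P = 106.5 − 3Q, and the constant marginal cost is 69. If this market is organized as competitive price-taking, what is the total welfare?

TS = 234.375

Under competition P = MC = 69, so Q = (106.5 − 69)/3 = 12.5.
CS = ½·(106.5 − 69)·12.5 = 234.375; PS = (69 − 69)·12.5 = 0; TS = 234.375.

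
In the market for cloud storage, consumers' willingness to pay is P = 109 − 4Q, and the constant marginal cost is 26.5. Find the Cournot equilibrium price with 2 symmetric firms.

P = 54

Cournot with 2 identical firms: the symmetric best-response condition is 109 − 12q = 26.5. Each firm produces q = 6.875, total output Q = 13.75, price P = 54.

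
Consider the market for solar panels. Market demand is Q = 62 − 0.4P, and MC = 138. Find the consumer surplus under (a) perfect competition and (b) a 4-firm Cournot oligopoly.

Competition: CS = 57.8; Cournot: CS = 36.992

Inverting demand: P = 155 − 2.5Q.
Perfect competition: P = MC = 138, so 155 − 2.5Q = 138 and Q = 6.8.
CS = ½·(155 − 138)·6.8 = 57.8.
With 4 symmetric Cournot firms, each firm's FOC gives 155 − 12.5q = 138, so q = 1.36, Q = 4·1.36 = 5.44, and P = 141.4.
CS = ½·(155 − 141.4)·5.44 = 36.992.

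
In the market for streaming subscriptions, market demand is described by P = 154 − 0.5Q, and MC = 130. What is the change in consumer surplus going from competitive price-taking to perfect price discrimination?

Perfect competition: P = MC = 130, so 154 − 0.5Q = 130 and Q = 48.
CS = ½·(154 − 130)·48 = 576.
A perfectly discriminating monopolist sells every unit with P(Q) ≥ MC(Q), so output equals the competitive quantity Q = 48. Each buyer pays their reservation price, so CS = 0 and the firm captures all surplus.
CS = 0.
Change in consumer surplus: 0 − 576 = −576.

CS falls by 576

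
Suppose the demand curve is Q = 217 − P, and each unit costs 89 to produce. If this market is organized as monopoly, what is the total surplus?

TS = 6144

Inverting demand: P = 217 − Q.
A monopolist chooses Q where MR = MC. MR = 217 − 2Q; setting this equal to 89 gives Q = 64 and P = 153.
CS = ½·(217 − 153)·64 = 2048; PS = (153 − 89)·64 = 4096; TS = 6144.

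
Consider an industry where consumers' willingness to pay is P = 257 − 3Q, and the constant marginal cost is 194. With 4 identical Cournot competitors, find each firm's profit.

π_i = 52.92

Cournot with 4 identical firms: the symmetric best-response condition is 257 − 15q = 194. Each firm produces q = 4.2, total output Q = 16.8, price P = 206.6.
Each firm's profit = (206.6 − 194)·4.2 = 52.92.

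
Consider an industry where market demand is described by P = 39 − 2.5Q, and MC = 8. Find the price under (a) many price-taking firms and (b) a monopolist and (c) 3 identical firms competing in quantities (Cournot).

Under competition P = MC = 8, so Q = (39 − 8)/2.5 = 12.4.
Monopoly sets MR = MC: 39 − 5Q = 8 ⇒ Q = 6.2, P = 39 − 2.5·6.2 = 23.5.
In a 3-firm Cournot equilibrium, symmetry and the first-order condition give q = (39 − 8)/(10) = 3.1. So Q = 9.3 and P = 15.75.

Competition: P = 8; Monopoly: P = 23.5; Cournot: P = 15.75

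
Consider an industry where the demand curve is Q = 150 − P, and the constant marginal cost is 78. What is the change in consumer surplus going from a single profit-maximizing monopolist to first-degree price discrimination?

Consumer surplus falls by 648

Inverting demand: P = 150 − Q.
The monopolist equates marginal revenue to marginal cost: 150 − 2Q = 78, so Q = 36. From demand, P = 114.
CS = ½·(150 − 114)·36 = 648.
With perfect price discrimination, output is the efficient level Q = 72 (where demand meets MC), but every buyer pays their willingness to pay: CS = 0 and PS = total surplus.
CS = 0.
Change in consumer surplus: 0 − 648 = −648.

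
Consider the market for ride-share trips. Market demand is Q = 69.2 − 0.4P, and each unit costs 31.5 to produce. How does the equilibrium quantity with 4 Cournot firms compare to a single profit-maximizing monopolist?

Inverting demand: P = 173 − 2.5Q.
In a 4-firm Cournot equilibrium, symmetry and the first-order condition give q = (173 − 31.5)/(12.5) = 11.32. So Q = 45.28 and P = 59.8.
The monopolist equates marginal revenue to marginal cost: 173 − 5Q = 31.5, so Q = 28.3. From demand, P = 102.25.

Cournot: Q = 45.28; Monopoly: Q = 28.3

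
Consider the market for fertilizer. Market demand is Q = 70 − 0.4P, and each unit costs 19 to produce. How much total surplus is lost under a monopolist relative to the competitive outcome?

Inverting demand: P = 175 − 2.5Q.
Perfect competition: P = MC = 19, so 175 − 2.5Q = 19 and Q = 62.4.
Monopoly sets MR = MC: 175 − 5Q = 19 ⇒ Q = 31.2, P = 175 − 2.5·31.2 = 97.
DWL is the triangle between Q = 31.2 and Q = 62.4: ½·(62.4 − 31.2)·(97 − 19) = 1216.8.

DWL = 1216.8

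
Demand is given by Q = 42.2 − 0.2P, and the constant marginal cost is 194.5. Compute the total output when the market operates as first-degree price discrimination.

Q = 3.3

Inverting demand: P = 211 − 5Q.
With perfect price discrimination, output is the efficient level Q = 3.3 (where demand meets MC), but every buyer pays their willingness to pay: CS = 0 and PS = total surplus.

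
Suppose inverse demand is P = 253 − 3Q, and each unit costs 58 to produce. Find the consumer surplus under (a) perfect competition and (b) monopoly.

Competitive firms price at marginal cost: P = 58, giving Q = 65.
CS = ½·(253 − 58)·65 = 6337.5.
A monopolist chooses Q where MR = MC. MR = 253 − 6Q; setting this equal to 58 gives Q = 32.5 and P = 155.5.
CS = ½·(253 − 155.5)·32.5 = 1584.375.

Competition: CS = 6337.5; Monopoly: CS = 1584.375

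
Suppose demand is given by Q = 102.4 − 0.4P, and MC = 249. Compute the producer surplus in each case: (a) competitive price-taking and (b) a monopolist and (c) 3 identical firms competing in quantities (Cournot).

Inverting demand: P = 256 − 2.5Q.
Perfect competition: P = MC = 249, so 256 − 2.5Q = 249 and Q = 2.8.
PS = (249 − 249)·2.8 = 0.
A monopolist chooses Q where MR = MC. MR = 256 − 5Q; setting this equal to 249 gives Q = 1.4 and P = 252.5.
PS = (252.5 − 249)·1.4 = 4.9.
In a 3-firm Cournot equilibrium, symmetry and the first-order condition give q = (256 − 249)/(10) = 0.7. So Q = 2.1 and P = 250.75.
PS = (250.75 − 249)·2.1 = 3.675.

Competition: PS = 0; Monopoly: PS = 4.9; Cournot: PS = 3.675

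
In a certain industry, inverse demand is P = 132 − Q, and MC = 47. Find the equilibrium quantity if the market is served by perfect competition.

Under competition P = MC = 47, so Q = (132 − 47)/1 = 85.

Q = 85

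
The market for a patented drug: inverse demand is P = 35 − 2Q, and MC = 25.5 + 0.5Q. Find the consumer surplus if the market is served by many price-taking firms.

Under competition P = MC: 35 − 2Q = 25.5 + 0.5Q ⇒ Q = 3.8, P = 27.4.
CS = ½·(35 − 27.4)·3.8 = 14.44.

CS = 14.44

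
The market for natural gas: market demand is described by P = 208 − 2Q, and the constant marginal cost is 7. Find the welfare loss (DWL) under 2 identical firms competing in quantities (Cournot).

Competitive firms price at marginal cost: P = 7, giving Q = 100.5.
With 2 symmetric Cournot firms, each firm's FOC gives 208 − 6q = 7, so q = 33.5, Q = 2·33.5 = 67, and P = 74.
DWL is the triangle between Q = 67 and Q = 100.5: ½·(100.5 − 67)·(74 − 7) = 1122.25.

DWL = 1122.25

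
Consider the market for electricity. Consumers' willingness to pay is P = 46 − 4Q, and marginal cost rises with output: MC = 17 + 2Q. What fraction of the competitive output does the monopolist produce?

Q_m/Q_c = 0.6

A monopolist chooses Q where MR = MC. MR = 46 − 8Q; setting this equal to 17 + 2Q gives Q = 2.9 and P = 34.4.
Competitive equilibrium sets price equal to marginal cost: 46 − 4Q = 17 + 2Q, so Q = 29/6 and P = 80/3.
Ratio Q_m/Q_c = 2.9/(29/6) = 0.6.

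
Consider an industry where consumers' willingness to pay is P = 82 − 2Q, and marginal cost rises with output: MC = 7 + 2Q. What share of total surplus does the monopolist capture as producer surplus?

Monopoly sets MR = MC: 82 − 4Q = 7 + 2Q ⇒ Q = 12.5, P = 82 − 2·12.5 = 57.
CS = ½·(82 − 57)·12.5 = 156.25.
PS = P·Q − VC(Q) = 57·12.5 − (7·12.5 + ½·2·12.5²) = 468.75.
Share captured = PS/TS = 468.75/625 = 0.75.

PS/TS = 0.75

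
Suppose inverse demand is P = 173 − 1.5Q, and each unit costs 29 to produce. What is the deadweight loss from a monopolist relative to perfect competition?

DWL = 1728

Perfect competition: P = MC = 29, so 173 − 1.5Q = 29 and Q = 96.
The monopolist equates marginal revenue to marginal cost: 173 − 3Q = 29, so Q = 48. From demand, P = 101.
DWL is the triangle between Q = 48 and Q = 96: ½·(96 − 48)·(101 − 29) = 1728.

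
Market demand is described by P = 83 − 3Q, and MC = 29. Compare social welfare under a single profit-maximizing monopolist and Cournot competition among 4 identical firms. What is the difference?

TS rises by 102.06

A monopolist chooses Q where MR = MC. MR = 83 − 6Q; setting this equal to 29 gives Q = 9 and P = 56.
CS = ½·(83 − 56)·9 = 121.5; PS = (56 − 29)·9 = 243; TS = 364.5.
With 4 symmetric Cournot firms, each firm's FOC gives 83 − 15q = 29, so q = 3.6, Q = 4·3.6 = 14.4, and P = 39.8.
CS = ½·(83 − 39.8)·14.4 = 311.04; PS = (39.8 − 29)·14.4 = 155.52; TS = 466.56.
Change in social welfare: 466.56 − 364.5 = 102.06.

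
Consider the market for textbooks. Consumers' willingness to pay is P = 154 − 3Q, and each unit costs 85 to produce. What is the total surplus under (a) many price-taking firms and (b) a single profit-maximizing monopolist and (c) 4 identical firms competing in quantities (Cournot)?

Competitive firms price at marginal cost: P = 85, giving Q = 23.
CS = ½·(154 − 85)·23 = 793.5; PS = (85 − 85)·23 = 0; TS = 793.5.
A monopolist chooses Q where MR = MC. MR = 154 − 6Q; setting this equal to 85 gives Q = 11.5 and P = 119.5.
CS = ½·(154 − 119.5)·11.5 = 198.375; PS = (119.5 − 85)·11.5 = 396.75; TS = 595.125.
Cournot with 4 identical firms: the symmetric best-response condition is 154 − 15q = 85. Each firm produces q = 4.6, total output Q = 18.4, price P = 98.8.
CS = ½·(154 − 98.8)·18.4 = 507.84; PS = (98.8 − 85)·18.4 = 253.92; TS = 761.76.

Competition: TS = 793.5; Monopoly: TS = 595.125; Cournot: TS = 761.76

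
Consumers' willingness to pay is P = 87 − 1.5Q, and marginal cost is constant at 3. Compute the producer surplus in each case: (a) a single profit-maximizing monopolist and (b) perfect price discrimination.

Monopoly: PS = 1176; Perfect PD: PS = 2352

The monopolist equates marginal revenue to marginal cost: 87 − 3Q = 3, so Q = 28. From demand, P = 45.
PS = (45 − 3)·28 = 1176.
Under first-degree price discrimination the firm charges each unit its demand price and produces up to where P = MC, i.e. Q = 56. Consumer surplus is zero; producer surplus equals total surplus.
PS = ½·(87 − 3)·56 = 2352.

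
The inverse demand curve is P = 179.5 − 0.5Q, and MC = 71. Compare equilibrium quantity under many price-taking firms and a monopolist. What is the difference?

Equilibrium quantity falls by 108.5

Under competition P = MC = 71, so Q = (179.5 − 71)/0.5 = 217.
A monopolist chooses Q where MR = MC. MR = 179.5 − Q; setting this equal to 71 gives Q = 108.5 and P = 125.25.
Change in equilibrium quantity: 108.5 − 217 = −108.5.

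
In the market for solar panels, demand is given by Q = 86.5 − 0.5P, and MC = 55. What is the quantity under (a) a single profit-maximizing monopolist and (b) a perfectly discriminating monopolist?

Inverting demand: P = 173 − 2Q.
The monopolist equates marginal revenue to marginal cost: 173 − 4Q = 55, so Q = 29.5. From demand, P = 114.
A perfectly discriminating monopolist sells every unit with P(Q) ≥ MC(Q), so output equals the competitive quantity Q = 59. Each buyer pays their reservation price, so CS = 0 and the firm captures all surplus.

Monopoly: Q = 29.5; Perfect PD: Q = 59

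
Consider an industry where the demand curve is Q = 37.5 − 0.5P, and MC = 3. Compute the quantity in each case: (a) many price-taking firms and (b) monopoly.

Competition: Q = 36; Monopoly: Q = 18

Inverting demand: P = 75 − 2Q.
Under competition P = MC = 3, so Q = (75 − 3)/2 = 36.
Monopoly sets MR = MC: 75 − 4Q = 3 ⇒ Q = 18, P = 75 − 2·18 = 39.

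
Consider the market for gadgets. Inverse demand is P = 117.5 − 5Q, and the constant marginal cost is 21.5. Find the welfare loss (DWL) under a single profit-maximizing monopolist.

Perfect competition: P = MC = 21.5, so 117.5 − 5Q = 21.5 and Q = 19.2.
A monopolist chooses Q where MR = MC. MR = 117.5 − 10Q; setting this equal to 21.5 gives Q = 9.6 and P = 69.5.
DWL is the triangle between Q = 9.6 and Q = 19.2: ½·(19.2 − 9.6)·(69.5 − 21.5) = 230.4.

DWL = 230.4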